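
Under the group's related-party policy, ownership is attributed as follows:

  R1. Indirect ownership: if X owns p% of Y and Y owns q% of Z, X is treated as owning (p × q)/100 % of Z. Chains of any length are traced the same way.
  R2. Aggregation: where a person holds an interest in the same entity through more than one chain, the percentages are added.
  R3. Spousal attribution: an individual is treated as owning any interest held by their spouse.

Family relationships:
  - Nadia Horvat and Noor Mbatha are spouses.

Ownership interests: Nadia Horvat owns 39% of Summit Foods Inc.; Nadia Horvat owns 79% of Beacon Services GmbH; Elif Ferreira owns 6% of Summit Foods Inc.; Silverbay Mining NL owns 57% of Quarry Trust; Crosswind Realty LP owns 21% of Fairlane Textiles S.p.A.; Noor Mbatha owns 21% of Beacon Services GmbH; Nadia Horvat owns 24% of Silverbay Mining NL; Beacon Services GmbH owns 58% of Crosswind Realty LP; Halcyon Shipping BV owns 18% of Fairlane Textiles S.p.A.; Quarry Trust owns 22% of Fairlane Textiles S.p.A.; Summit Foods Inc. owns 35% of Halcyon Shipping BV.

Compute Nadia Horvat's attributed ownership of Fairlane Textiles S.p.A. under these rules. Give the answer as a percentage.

By spousal attribution (R3), Nadia Horvat is treated as also owning Noor Mbatha's interest in Beacon Services GmbH, giving 79% + 21% = 100%.
Chain via Beacon Services GmbH → Crosswind Realty LP (R1): 100% × 58% × 21% = 12.18% of Fairlane Textiles S.p.A.
Chain via Silverbay Mining NL → Quarry Trust (R1): 24% × 57% × 22% = 3.0096% of Fairlane Textiles S.p.A.
Chain via Summit Foods Inc. → Halcyon Shipping BV (R1): 39% × 35% × 18% = 2.457% of Fairlane Textiles S.p.A.
Aggregating (R2): 12.18% + 3.0096% + 2.457% = 17.6466%.

17.6466%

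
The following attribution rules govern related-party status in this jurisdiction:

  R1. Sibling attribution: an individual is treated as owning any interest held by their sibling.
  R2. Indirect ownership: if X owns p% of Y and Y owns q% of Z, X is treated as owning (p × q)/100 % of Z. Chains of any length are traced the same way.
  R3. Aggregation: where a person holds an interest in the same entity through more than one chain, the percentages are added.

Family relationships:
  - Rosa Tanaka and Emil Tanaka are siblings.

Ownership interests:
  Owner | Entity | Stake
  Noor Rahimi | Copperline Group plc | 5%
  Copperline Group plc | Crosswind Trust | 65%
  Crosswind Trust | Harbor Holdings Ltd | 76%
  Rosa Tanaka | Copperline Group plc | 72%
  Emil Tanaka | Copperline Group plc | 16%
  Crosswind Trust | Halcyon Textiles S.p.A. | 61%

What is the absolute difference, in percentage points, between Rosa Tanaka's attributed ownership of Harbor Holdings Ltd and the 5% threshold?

38.472

By sibling attribution (R1), Rosa Tanaka is treated as also owning Emil Tanaka's interest in Copperline Group plc, giving 72% + 16% = 88%.
Chain via Copperline Group plc → Crosswind Trust (R2): 88% × 65% × 76% = 43.472% of Harbor Holdings Ltd.
43.472% exceeds the 5% threshold by 38.472 percentage points.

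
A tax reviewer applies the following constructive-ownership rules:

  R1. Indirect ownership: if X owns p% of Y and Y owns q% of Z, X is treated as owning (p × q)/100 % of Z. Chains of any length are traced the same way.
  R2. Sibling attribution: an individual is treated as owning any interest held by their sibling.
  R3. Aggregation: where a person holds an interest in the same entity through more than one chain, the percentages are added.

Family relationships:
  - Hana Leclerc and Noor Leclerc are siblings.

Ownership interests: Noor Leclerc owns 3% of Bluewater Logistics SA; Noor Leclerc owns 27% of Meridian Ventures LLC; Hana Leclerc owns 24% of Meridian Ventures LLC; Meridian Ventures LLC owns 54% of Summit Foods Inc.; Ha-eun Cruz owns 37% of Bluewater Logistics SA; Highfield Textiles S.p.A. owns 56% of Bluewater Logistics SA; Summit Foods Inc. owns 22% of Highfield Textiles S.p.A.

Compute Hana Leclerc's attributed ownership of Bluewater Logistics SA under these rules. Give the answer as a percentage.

6.392928%

By sibling attribution (R2), Hana Leclerc is treated as also owning Noor Leclerc's interest in Meridian Ventures LLC, giving 24% + 27% = 51%.
By sibling attribution (R2), Hana Leclerc is treated as owning Noor Leclerc's 3% interest in Bluewater Logistics SA.
Chain via Meridian Ventures LLC → Summit Foods Inc. → Highfield Textiles S.p.A. (R1): 51% × 54% × 22% × 56% = 3.392928% of Bluewater Logistics SA.
Direct interest in Bluewater Logistics SA: 3%.
Aggregating (R3): 3.392928% + 3% = 6.392928%.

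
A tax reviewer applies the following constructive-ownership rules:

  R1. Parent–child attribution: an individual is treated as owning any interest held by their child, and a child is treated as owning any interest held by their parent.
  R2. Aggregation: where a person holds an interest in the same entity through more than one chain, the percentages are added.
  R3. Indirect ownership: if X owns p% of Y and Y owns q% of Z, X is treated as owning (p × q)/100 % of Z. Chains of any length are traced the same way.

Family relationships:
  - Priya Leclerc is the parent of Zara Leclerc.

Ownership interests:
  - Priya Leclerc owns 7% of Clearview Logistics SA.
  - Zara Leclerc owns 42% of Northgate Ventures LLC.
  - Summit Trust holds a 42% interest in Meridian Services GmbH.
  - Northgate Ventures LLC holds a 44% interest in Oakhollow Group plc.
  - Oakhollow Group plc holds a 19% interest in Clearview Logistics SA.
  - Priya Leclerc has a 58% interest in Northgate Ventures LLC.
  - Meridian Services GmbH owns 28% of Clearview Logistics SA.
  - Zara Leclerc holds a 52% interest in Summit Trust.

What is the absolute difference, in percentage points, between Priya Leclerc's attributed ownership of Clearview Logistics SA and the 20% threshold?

1.4752

By parent–child attribution (R1), Priya Leclerc is treated as also owning Zara Leclerc's interest in Northgate Ventures LLC, giving 58% + 42% = 100%.
By parent–child attribution (R1), Priya Leclerc is treated as owning Zara Leclerc's 52% interest in Summit Trust.
Chain via Northgate Ventures LLC → Oakhollow Group plc (R3): 100% × 44% × 19% = 8.36% of Clearview Logistics SA.
Direct interest in Clearview Logistics SA: 7%.
Chain via Summit Trust → Meridian Services GmbH (R3): 52% × 42% × 28% = 6.1152% of Clearview Logistics SA.
Aggregating (R2): 8.36% + 7% + 6.1152% = 21.4752%.
21.4752% exceeds the 20% threshold by 1.4752 percentage points.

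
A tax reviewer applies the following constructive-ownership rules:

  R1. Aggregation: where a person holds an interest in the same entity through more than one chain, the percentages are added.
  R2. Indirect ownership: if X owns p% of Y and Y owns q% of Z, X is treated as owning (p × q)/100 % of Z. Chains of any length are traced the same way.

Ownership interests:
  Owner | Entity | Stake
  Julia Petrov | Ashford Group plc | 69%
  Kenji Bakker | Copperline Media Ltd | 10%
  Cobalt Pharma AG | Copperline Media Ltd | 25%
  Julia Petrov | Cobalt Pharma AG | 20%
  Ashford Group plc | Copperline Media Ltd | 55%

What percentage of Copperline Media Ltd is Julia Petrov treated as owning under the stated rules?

Chain via Cobalt Pharma AG (R2): 20% × 25% = 5% of Copperline Media Ltd.
Chain via Ashford Group plc (R2): 69% × 55% = 37.95% of Copperline Media Ltd.
Aggregating (R1): 5% + 37.95% = 42.95%.

42.95%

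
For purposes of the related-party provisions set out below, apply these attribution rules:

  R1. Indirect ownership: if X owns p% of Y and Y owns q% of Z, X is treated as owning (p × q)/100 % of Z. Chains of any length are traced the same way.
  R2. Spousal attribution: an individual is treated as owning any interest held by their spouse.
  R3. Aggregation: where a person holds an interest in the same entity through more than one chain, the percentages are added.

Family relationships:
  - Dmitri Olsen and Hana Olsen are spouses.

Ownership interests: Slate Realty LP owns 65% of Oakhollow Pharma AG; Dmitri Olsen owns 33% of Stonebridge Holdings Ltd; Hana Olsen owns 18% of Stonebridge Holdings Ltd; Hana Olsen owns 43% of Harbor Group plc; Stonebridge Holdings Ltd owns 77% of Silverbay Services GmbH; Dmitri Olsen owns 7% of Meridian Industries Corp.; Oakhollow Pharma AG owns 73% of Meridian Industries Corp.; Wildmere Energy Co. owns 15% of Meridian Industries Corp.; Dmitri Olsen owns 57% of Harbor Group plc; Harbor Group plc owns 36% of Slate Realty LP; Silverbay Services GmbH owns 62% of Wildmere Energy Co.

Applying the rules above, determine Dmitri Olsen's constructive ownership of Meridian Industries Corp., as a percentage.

27.73411%

By spousal attribution (R2), Dmitri Olsen is treated as also owning Hana Olsen's interest in Harbor Group plc, giving 57% + 43% = 100%.
By spousal attribution (R2), Dmitri Olsen is treated as also owning Hana Olsen's interest in Stonebridge Holdings Ltd, giving 33% + 18% = 51%.
Chain via Harbor Group plc → Slate Realty LP → Oakhollow Pharma AG (R1): 100% × 36% × 65% × 73% = 17.082% of Meridian Industries Corp.
Chain via Stonebridge Holdings Ltd → Silverbay Services GmbH → Wildmere Energy Co. (R1): 51% × 77% × 62% × 15% = 3.65211% of Meridian Industries Corp.
Direct interest in Meridian Industries Corp: 7%.
Aggregating (R3): 17.082% + 3.65211% + 7% = 27.73411%.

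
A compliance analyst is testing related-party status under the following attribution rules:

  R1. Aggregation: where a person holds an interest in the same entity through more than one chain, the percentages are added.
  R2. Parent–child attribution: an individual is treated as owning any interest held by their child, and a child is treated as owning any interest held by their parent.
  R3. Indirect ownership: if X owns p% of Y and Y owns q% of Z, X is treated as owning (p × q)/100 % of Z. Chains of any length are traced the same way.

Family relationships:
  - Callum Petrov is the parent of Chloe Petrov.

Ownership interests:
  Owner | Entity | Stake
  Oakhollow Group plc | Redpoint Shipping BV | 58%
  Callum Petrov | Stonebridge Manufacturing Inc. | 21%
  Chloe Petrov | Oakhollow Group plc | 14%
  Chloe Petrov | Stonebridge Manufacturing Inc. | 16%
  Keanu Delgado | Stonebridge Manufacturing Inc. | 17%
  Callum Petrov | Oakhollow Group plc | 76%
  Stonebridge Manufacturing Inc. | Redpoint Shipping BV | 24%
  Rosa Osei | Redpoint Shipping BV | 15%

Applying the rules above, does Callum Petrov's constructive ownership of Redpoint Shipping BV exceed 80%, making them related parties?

By parent–child attribution (R2), Callum Petrov is treated as also owning Chloe Petrov's interest in Stonebridge Manufacturing Inc, giving 21% + 16% = 37%.
By parent–child attribution (R2), Callum Petrov is treated as also owning Chloe Petrov's interest in Oakhollow Group plc, giving 76% + 14% = 90%.
Chain via Stonebridge Manufacturing Inc. (R3): 37% × 24% = 8.88% of Redpoint Shipping BV.
Chain via Oakhollow Group plc (R3): 90% × 58% = 52.2% of Redpoint Shipping BV.
Aggregating (R1): 8.88% + 52.2% = 61.08%.
61.08% does not exceed the 80% threshold, so Callum is not a related party to Redpoint Shipping BV.

No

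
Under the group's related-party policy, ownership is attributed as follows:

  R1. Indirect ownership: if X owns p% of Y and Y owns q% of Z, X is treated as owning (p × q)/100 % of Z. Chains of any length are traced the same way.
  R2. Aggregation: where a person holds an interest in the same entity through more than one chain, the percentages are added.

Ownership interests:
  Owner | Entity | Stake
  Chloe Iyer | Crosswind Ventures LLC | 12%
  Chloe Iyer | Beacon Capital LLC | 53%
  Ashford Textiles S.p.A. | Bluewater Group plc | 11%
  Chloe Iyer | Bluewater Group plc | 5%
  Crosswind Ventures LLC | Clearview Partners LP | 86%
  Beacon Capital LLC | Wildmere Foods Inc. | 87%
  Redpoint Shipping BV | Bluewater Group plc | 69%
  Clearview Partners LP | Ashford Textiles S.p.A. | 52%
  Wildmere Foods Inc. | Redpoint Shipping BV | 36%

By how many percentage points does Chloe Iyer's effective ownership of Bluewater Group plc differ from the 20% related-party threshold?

2.955972

Chain via Crosswind Ventures LLC → Clearview Partners LP → Ashford Textiles S.p.A. (R1): 12% × 86% × 52% × 11% = 0.590304% of Bluewater Group plc.
Chain via Beacon Capital LLC → Wildmere Foods Inc. → Redpoint Shipping BV (R1): 53% × 87% × 36% × 69% = 11.453724% of Bluewater Group plc.
Direct interest in Bluewater Group plc: 5%.
Aggregating (R2): 0.590304% + 11.453724% + 5% = 17.044028%.
17.044028% falls short of the 20% threshold by 2.955972 percentage points.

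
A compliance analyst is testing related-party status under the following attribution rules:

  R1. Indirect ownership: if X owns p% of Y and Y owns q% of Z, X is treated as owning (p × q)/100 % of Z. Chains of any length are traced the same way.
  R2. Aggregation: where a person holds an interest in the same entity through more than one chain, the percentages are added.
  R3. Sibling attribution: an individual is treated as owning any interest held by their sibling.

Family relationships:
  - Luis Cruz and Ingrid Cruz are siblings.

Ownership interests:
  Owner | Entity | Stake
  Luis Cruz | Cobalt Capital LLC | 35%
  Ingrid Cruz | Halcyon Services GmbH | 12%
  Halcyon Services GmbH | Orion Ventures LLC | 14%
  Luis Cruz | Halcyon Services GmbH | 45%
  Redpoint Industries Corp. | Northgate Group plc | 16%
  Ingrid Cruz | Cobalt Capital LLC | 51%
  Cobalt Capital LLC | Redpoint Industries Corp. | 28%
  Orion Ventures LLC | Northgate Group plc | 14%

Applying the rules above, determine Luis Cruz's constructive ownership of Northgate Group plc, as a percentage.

4.97%

By sibling attribution (R3), Luis Cruz is treated as also owning Ingrid Cruz's interest in Halcyon Services GmbH, giving 45% + 12% = 57%.
By sibling attribution (R3), Luis Cruz is treated as also owning Ingrid Cruz's interest in Cobalt Capital LLC, giving 35% + 51% = 86%.
Chain via Halcyon Services GmbH → Orion Ventures LLC (R1): 57% × 14% × 14% = 1.1172% of Northgate Group plc.
Chain via Cobalt Capital LLC → Redpoint Industries Corp. (R1): 86% × 28% × 16% = 3.8528% of Northgate Group plc.
Aggregating (R2): 1.1172% + 3.8528% = 4.97%.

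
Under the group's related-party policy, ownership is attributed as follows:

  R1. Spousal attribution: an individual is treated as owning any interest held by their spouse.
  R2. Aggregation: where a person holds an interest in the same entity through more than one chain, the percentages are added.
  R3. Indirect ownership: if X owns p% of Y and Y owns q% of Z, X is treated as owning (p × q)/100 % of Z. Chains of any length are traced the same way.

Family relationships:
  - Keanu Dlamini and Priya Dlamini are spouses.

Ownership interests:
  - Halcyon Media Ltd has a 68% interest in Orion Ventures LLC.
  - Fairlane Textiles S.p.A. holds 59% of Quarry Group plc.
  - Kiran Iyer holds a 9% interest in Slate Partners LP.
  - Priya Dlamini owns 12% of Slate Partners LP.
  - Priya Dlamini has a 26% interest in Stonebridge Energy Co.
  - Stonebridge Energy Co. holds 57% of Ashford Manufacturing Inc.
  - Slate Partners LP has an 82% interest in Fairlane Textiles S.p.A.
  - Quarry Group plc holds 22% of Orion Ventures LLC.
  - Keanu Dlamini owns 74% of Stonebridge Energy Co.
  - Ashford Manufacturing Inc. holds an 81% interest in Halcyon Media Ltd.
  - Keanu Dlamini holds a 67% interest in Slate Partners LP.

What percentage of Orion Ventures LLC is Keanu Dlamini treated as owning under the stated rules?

By spousal attribution (R1), Keanu Dlamini is treated as also owning Priya Dlamini's interest in Slate Partners LP, giving 67% + 12% = 79%.
By spousal attribution (R1), Keanu Dlamini is treated as also owning Priya Dlamini's interest in Stonebridge Energy Co, giving 74% + 26% = 100%.
Chain via Slate Partners LP → Fairlane Textiles S.p.A. → Quarry Group plc (R3): 79% × 82% × 59% × 22% = 8.408444% of Orion Ventures LLC.
Chain via Stonebridge Energy Co. → Ashford Manufacturing Inc. → Halcyon Media Ltd (R3): 100% × 57% × 81% × 68% = 31.3956% of Orion Ventures LLC.
Aggregating (R2): 8.408444% + 31.3956% = 39.804044%.

39.804044%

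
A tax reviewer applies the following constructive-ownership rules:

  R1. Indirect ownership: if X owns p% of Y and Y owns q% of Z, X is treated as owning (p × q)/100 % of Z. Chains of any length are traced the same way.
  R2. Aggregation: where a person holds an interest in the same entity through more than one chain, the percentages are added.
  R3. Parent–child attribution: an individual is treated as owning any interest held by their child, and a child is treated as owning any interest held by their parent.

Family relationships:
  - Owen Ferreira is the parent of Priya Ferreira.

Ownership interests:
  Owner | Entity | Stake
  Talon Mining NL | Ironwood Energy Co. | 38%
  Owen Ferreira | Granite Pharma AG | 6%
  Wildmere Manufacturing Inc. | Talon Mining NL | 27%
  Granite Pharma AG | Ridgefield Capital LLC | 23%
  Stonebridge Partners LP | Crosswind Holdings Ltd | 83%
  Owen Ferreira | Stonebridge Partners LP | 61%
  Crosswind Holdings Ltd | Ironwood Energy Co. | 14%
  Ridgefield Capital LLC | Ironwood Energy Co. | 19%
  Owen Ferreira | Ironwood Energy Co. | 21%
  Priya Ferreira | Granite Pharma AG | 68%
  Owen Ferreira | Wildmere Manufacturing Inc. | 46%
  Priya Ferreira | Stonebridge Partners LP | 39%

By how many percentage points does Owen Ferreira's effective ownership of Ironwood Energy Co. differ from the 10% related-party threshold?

30.5734

By parent–child attribution (R3), Owen Ferreira is treated as also owning Priya Ferreira's interest in Granite Pharma AG, giving 6% + 68% = 74%.
By parent–child attribution (R3), Owen Ferreira is treated as also owning Priya Ferreira's interest in Stonebridge Partners LP, giving 61% + 39% = 100%.
Chain via Granite Pharma AG → Ridgefield Capital LLC (R1): 74% × 23% × 19% = 3.2338% of Ironwood Energy Co.
Chain via Stonebridge Partners LP → Crosswind Holdings Ltd (R1): 100% × 83% × 14% = 11.62% of Ironwood Energy Co.
Chain via Wildmere Manufacturing Inc. → Talon Mining NL (R1): 46% × 27% × 38% = 4.7196% of Ironwood Energy Co.
Direct interest in Ironwood Energy Co: 21%.
Aggregating (R2): 3.2338% + 11.62% + 4.7196% + 21% = 40.5734%.
40.5734% exceeds the 10% threshold by 30.5734 percentage points.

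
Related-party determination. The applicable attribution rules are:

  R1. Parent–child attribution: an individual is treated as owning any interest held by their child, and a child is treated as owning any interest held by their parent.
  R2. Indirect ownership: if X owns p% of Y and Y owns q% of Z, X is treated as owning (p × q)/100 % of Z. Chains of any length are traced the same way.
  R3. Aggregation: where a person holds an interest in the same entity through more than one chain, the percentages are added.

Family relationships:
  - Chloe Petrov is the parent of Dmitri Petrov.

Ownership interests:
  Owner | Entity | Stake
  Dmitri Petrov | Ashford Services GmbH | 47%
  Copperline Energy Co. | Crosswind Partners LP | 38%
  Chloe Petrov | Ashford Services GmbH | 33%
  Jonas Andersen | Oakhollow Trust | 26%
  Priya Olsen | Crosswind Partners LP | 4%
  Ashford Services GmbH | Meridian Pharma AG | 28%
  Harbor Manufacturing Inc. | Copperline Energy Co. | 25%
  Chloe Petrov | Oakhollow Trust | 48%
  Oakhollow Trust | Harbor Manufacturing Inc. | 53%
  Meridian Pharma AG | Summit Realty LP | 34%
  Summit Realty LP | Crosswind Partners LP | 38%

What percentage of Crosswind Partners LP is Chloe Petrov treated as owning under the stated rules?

By parent–child attribution (R1), Chloe Petrov is treated as also owning Dmitri Petrov's interest in Ashford Services GmbH, giving 33% + 47% = 80%.
Chain via Oakhollow Trust → Harbor Manufacturing Inc. → Copperline Energy Co. (R2): 48% × 53% × 25% × 38% = 2.4168% of Crosswind Partners LP.
Chain via Ashford Services GmbH → Meridian Pharma AG → Summit Realty LP (R2): 80% × 28% × 34% × 38% = 2.89408% of Crosswind Partners LP.
Aggregating (R3): 2.4168% + 2.89408% = 5.31088%.

5.31088%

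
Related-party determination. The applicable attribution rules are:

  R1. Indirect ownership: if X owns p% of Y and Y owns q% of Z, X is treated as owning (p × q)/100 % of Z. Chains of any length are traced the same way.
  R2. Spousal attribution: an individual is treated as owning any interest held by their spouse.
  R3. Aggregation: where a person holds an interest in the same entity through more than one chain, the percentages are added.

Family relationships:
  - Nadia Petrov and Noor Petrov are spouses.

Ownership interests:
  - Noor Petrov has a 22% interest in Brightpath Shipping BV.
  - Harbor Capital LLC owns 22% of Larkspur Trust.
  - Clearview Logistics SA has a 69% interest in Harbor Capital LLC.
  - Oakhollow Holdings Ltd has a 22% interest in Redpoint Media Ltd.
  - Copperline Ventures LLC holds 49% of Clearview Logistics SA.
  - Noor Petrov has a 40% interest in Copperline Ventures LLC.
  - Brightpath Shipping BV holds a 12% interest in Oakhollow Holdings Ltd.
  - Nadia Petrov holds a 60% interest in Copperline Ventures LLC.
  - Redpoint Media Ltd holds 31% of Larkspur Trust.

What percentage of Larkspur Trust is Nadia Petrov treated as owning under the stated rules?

7.618248%

By spousal attribution (R2), Nadia Petrov is treated as also owning Noor Petrov's interest in Copperline Ventures LLC, giving 60% + 40% = 100%.
By spousal attribution (R2), Nadia Petrov is treated as owning Noor Petrov's 22% interest in Brightpath Shipping BV.
Chain via Copperline Ventures LLC → Clearview Logistics SA → Harbor Capital LLC (R1): 100% × 49% × 69% × 22% = 7.4382% of Larkspur Trust.
Chain via Brightpath Shipping BV → Oakhollow Holdings Ltd → Redpoint Media Ltd (R1): 22% × 12% × 22% × 31% = 0.180048% of Larkspur Trust.
Aggregating (R3): 7.4382% + 0.180048% = 7.618248%.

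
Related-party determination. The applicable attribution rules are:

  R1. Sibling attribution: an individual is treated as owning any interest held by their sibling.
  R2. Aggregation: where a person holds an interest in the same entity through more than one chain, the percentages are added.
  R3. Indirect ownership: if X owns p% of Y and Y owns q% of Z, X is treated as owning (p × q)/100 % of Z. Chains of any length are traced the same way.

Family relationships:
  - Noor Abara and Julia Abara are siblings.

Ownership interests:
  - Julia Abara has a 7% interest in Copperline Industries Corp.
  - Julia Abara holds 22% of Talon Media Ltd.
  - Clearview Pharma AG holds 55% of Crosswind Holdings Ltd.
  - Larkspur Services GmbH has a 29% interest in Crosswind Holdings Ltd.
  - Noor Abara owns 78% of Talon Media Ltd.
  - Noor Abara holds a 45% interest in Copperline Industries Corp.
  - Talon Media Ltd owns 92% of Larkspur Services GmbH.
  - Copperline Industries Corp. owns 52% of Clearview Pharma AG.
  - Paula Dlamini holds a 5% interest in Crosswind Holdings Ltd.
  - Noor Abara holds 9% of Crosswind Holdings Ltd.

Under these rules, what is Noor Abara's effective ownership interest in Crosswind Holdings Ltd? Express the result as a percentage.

50.552%

By sibling attribution (R1), Noor Abara is treated as also owning Julia Abara's interest in Copperline Industries Corp, giving 45% + 7% = 52%.
By sibling attribution (R1), Noor Abara is treated as also owning Julia Abara's interest in Talon Media Ltd, giving 78% + 22% = 100%.
Chain via Copperline Industries Corp. → Clearview Pharma AG (R3): 52% × 52% × 55% = 14.872% of Crosswind Holdings Ltd.
Chain via Talon Media Ltd → Larkspur Services GmbH (R3): 100% × 92% × 29% = 26.68% of Crosswind Holdings Ltd.
Direct interest in Crosswind Holdings Ltd: 9%.
Aggregating (R2): 14.872% + 26.68% + 9% = 50.552%.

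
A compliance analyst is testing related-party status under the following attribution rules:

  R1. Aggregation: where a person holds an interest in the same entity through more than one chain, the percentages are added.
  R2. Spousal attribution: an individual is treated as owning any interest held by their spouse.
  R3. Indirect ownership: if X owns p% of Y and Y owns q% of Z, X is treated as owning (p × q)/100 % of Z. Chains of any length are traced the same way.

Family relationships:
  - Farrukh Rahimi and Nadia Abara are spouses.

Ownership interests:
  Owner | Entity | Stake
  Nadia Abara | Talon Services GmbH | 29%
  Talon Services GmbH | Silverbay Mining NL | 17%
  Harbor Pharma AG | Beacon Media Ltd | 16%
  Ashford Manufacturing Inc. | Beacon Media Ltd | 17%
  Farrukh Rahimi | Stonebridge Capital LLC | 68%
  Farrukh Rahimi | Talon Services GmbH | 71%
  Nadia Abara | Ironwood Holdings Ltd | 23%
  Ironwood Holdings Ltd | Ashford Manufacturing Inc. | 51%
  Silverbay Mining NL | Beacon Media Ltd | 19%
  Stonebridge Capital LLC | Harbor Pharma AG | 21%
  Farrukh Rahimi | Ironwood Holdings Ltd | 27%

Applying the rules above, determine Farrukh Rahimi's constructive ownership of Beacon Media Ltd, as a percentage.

By spousal attribution (R2), Farrukh Rahimi is treated as also owning Nadia Abara's interest in Ironwood Holdings Ltd, giving 27% + 23% = 50%.
By spousal attribution (R2), Farrukh Rahimi is treated as also owning Nadia Abara's interest in Talon Services GmbH, giving 71% + 29% = 100%.
Chain via Stonebridge Capital LLC → Harbor Pharma AG (R3): 68% × 21% × 16% = 2.2848% of Beacon Media Ltd.
Chain via Ironwood Holdings Ltd → Ashford Manufacturing Inc. (R3): 50% × 51% × 17% = 4.335% of Beacon Media Ltd.
Chain via Talon Services GmbH → Silverbay Mining NL (R3): 100% × 17% × 19% = 3.23% of Beacon Media Ltd.
Aggregating (R1): 2.2848% + 4.335% + 3.23% = 9.8498%.

9.8498%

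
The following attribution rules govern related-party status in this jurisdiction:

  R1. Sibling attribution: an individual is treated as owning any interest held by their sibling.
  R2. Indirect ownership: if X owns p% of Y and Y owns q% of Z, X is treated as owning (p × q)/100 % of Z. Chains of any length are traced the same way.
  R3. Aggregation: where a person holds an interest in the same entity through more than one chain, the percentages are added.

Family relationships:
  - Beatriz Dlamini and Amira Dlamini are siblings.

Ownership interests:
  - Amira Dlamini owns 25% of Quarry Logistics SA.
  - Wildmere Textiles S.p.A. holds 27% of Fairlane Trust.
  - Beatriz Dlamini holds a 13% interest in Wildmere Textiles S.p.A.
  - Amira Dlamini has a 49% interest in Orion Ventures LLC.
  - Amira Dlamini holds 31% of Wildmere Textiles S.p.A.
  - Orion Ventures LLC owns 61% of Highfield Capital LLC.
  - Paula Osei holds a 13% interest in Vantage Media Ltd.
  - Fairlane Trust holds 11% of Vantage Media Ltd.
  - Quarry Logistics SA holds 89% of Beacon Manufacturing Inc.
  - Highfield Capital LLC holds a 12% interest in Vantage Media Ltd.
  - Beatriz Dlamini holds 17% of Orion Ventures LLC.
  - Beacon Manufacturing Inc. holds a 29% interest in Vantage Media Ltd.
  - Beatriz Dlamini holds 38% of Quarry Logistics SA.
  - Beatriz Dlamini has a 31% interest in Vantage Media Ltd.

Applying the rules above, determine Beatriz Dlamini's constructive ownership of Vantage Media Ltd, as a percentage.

By sibling attribution (R1), Beatriz Dlamini is treated as also owning Amira Dlamini's interest in Wildmere Textiles S.p.A, giving 13% + 31% = 44%.
By sibling attribution (R1), Beatriz Dlamini is treated as also owning Amira Dlamini's interest in Orion Ventures LLC, giving 17% + 49% = 66%.
By sibling attribution (R1), Beatriz Dlamini is treated as also owning Amira Dlamini's interest in Quarry Logistics SA, giving 38% + 25% = 63%.
Chain via Wildmere Textiles S.p.A. → Fairlane Trust (R2): 44% × 27% × 11% = 1.3068% of Vantage Media Ltd.
Chain via Orion Ventures LLC → Highfield Capital LLC (R2): 66% × 61% × 12% = 4.8312% of Vantage Media Ltd.
Chain via Quarry Logistics SA → Beacon Manufacturing Inc. (R2): 63% × 89% × 29% = 16.2603% of Vantage Media Ltd.
Direct interest in Vantage Media Ltd: 31%.
Aggregating (R3): 1.3068% + 4.8312% + 16.2603% + 31% = 53.3983%.

53.3983%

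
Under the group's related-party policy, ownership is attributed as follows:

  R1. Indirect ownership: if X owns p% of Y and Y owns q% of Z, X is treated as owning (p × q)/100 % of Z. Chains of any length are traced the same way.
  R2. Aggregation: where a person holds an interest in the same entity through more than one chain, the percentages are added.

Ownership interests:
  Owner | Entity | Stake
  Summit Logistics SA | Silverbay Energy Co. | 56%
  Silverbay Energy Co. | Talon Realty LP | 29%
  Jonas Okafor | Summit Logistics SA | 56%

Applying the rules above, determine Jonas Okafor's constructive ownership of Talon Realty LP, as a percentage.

Chain via Summit Logistics SA → Silverbay Energy Co. (R1): 56% × 56% × 29% = 9.0944% of Talon Realty LP.

9.0944%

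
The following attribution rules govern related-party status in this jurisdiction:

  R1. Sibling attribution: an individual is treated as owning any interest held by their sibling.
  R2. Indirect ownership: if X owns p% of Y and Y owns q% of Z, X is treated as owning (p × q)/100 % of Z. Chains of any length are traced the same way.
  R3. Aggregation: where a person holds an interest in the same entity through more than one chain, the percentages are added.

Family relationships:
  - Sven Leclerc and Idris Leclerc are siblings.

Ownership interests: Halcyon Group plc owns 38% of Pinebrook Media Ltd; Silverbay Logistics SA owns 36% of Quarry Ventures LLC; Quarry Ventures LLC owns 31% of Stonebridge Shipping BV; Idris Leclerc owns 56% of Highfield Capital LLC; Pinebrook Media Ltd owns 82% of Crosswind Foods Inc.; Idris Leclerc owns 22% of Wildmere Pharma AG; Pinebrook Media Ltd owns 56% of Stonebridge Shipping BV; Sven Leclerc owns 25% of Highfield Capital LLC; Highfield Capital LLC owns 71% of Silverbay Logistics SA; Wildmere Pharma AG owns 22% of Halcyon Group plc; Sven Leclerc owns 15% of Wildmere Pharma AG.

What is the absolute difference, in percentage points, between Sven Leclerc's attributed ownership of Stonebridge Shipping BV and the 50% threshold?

41.849692

By sibling attribution (R1), Sven Leclerc is treated as also owning Idris Leclerc's interest in Highfield Capital LLC, giving 25% + 56% = 81%.
By sibling attribution (R1), Sven Leclerc is treated as also owning Idris Leclerc's interest in Wildmere Pharma AG, giving 15% + 22% = 37%.
Chain via Highfield Capital LLC → Silverbay Logistics SA → Quarry Ventures LLC (R2): 81% × 71% × 36% × 31% = 6.418116% of Stonebridge Shipping BV.
Chain via Wildmere Pharma AG → Halcyon Group plc → Pinebrook Media Ltd (R2): 37% × 22% × 38% × 56% = 1.732192% of Stonebridge Shipping BV.
Aggregating (R3): 6.418116% + 1.732192% = 8.150308%.
8.150308% falls short of the 50% threshold by 41.849692 percentage points.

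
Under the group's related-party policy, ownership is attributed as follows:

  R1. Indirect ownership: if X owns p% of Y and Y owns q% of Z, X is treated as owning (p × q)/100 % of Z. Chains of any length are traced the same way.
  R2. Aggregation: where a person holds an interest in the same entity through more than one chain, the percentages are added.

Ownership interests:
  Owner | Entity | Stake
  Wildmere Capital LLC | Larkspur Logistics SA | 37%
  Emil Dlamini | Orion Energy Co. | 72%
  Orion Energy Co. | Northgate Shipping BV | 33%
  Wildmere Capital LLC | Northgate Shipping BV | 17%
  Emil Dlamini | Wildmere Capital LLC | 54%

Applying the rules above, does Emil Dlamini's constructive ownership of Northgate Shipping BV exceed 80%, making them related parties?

Chain via Orion Energy Co. (R1): 72% × 33% = 23.76% of Northgate Shipping BV.
Chain via Wildmere Capital LLC (R1): 54% × 17% = 9.18% of Northgate Shipping BV.
Aggregating (R2): 23.76% + 9.18% = 32.94%.
32.94% does not exceed the 80% threshold, so Emil is not a related party to Northgate Shipping BV.

No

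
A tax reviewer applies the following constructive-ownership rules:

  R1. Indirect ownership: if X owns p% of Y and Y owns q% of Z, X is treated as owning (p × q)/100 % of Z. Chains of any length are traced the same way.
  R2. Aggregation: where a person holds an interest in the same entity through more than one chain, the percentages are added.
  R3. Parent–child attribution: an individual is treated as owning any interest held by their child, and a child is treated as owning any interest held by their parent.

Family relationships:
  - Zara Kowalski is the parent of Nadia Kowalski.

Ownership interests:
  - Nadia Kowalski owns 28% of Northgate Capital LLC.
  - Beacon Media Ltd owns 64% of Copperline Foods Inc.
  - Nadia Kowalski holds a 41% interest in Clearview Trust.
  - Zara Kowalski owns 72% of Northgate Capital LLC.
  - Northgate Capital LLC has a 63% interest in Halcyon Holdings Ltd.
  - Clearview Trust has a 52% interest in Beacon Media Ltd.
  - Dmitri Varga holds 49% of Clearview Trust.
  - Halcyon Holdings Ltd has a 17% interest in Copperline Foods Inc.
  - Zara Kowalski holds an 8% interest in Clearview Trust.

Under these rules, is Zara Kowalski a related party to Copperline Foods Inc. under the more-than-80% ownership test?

No

By parent–child attribution (R3), Zara Kowalski is treated as also owning Nadia Kowalski's interest in Clearview Trust, giving 8% + 41% = 49%.
By parent–child attribution (R3), Zara Kowalski is treated as also owning Nadia Kowalski's interest in Northgate Capital LLC, giving 72% + 28% = 100%.
Chain via Clearview Trust → Beacon Media Ltd (R1): 49% × 52% × 64% = 16.3072% of Copperline Foods Inc.
Chain via Northgate Capital LLC → Halcyon Holdings Ltd (R1): 100% × 63% × 17% = 10.71% of Copperline Foods Inc.
Aggregating (R2): 16.3072% + 10.71% = 27.0172%.
27.0172% does not exceed the 80% threshold, so Zara is not a related party to Copperline Foods Inc.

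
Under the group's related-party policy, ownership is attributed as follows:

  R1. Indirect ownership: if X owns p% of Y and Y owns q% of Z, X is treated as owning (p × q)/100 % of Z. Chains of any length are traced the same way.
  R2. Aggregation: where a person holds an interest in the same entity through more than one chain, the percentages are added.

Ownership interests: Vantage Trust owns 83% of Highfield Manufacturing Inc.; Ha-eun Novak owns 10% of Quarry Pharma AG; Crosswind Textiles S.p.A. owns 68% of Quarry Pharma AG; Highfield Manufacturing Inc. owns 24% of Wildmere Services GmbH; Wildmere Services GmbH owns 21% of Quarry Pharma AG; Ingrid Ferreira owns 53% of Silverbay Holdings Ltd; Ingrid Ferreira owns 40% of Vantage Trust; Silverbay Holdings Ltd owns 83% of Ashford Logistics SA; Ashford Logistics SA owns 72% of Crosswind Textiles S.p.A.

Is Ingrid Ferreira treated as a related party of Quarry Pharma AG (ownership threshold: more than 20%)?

Chain via Silverbay Holdings Ltd → Ashford Logistics SA → Crosswind Textiles S.p.A. (R1): 53% × 83% × 72% × 68% = 21.537504% of Quarry Pharma AG.
Chain via Vantage Trust → Highfield Manufacturing Inc. → Wildmere Services GmbH (R1): 40% × 83% × 24% × 21% = 1.67328% of Quarry Pharma AG.
Aggregating (R2): 21.537504% + 1.67328% = 23.210784%.
23.210784% exceeds the 20% threshold, so Ingrid is a related party to Quarry Pharma AG.

Yes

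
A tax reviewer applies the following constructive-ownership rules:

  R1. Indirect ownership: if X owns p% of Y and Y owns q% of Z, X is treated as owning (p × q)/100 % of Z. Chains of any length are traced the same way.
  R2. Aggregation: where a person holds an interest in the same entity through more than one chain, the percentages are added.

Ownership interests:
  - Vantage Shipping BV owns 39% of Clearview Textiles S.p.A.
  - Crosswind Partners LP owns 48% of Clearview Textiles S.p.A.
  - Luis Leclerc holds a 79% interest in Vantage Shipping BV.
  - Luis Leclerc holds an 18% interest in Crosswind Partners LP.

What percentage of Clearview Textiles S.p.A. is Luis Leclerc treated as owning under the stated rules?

Chain via Vantage Shipping BV (R1): 79% × 39% = 30.81% of Clearview Textiles S.p.A.
Chain via Crosswind Partners LP (R1): 18% × 48% = 8.64% of Clearview Textiles S.p.A.
Aggregating (R2): 30.81% + 8.64% = 39.45%.

39.45%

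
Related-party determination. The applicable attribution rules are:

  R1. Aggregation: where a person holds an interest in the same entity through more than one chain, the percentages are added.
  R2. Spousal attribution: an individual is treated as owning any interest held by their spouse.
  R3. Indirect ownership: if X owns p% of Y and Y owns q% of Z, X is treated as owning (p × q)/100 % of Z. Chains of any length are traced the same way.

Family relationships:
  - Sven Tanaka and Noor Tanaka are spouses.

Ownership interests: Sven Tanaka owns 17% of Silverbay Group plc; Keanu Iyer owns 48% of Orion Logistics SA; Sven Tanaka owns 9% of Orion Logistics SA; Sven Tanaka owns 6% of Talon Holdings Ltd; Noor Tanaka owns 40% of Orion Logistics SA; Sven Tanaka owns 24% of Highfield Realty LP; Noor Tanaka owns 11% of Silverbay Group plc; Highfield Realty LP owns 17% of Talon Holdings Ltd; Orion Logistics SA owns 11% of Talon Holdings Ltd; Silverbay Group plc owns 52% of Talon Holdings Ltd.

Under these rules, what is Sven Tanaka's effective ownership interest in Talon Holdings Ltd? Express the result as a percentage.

By spousal attribution (R2), Sven Tanaka is treated as also owning Noor Tanaka's interest in Orion Logistics SA, giving 9% + 40% = 49%.
By spousal attribution (R2), Sven Tanaka is treated as also owning Noor Tanaka's interest in Silverbay Group plc, giving 17% + 11% = 28%.
Chain via Highfield Realty LP (R3): 24% × 17% = 4.08% of Talon Holdings Ltd.
Chain via Orion Logistics SA (R3): 49% × 11% = 5.39% of Talon Holdings Ltd.
Chain via Silverbay Group plc (R3): 28% × 52% = 14.56% of Talon Holdings Ltd.
Direct interest in Talon Holdings Ltd: 6%.
Aggregating (R1): 4.08% + 5.39% + 14.56% + 6% = 30.03%.

30.03%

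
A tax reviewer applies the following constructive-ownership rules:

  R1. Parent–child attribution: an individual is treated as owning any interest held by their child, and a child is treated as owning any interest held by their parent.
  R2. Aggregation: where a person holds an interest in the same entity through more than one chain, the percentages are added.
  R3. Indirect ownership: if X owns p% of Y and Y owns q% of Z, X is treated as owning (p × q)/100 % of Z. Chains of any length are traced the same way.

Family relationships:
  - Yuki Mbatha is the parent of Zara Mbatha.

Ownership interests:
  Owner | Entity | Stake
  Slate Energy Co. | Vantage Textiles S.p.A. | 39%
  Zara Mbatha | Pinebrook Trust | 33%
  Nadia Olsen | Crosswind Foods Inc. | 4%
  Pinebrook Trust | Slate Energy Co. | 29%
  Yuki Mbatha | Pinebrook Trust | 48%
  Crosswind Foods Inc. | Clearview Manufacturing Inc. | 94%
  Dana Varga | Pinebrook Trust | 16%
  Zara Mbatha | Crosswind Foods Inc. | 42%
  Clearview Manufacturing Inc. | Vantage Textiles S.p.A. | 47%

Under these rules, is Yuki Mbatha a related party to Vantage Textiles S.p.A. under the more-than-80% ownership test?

By parent–child attribution (R1), Yuki Mbatha is treated as also owning Zara Mbatha's interest in Pinebrook Trust, giving 48% + 33% = 81%.
By parent–child attribution (R1), Yuki Mbatha is treated as owning Zara Mbatha's 42% interest in Crosswind Foods Inc.
Chain via Pinebrook Trust → Slate Energy Co. (R3): 81% × 29% × 39% = 9.1611% of Vantage Textiles S.p.A.
Chain via Crosswind Foods Inc. → Clearview Manufacturing Inc. (R3): 42% × 94% × 47% = 18.5556% of Vantage Textiles S.p.A.
Aggregating (R2): 9.1611% + 18.5556% = 27.7167%.
27.7167% does not exceed the 80% threshold, so Yuki is not a related party to Vantage Textiles S.p.A.

No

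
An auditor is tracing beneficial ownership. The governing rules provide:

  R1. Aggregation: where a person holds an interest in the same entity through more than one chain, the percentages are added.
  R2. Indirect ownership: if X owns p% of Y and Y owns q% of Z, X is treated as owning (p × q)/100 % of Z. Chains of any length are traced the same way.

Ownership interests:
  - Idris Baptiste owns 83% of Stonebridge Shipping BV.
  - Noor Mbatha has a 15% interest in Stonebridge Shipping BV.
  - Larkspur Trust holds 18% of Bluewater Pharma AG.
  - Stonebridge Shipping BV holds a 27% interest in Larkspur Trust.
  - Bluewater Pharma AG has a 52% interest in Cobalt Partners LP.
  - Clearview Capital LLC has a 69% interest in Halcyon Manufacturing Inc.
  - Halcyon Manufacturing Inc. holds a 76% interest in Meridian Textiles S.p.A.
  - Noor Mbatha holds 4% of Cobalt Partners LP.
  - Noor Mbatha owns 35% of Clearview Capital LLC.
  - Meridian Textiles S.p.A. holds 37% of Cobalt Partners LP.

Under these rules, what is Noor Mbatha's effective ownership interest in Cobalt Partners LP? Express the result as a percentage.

11.17006%

Chain via Clearview Capital LLC → Halcyon Manufacturing Inc. → Meridian Textiles S.p.A. (R2): 35% × 69% × 76% × 37% = 6.79098% of Cobalt Partners LP.
Chain via Stonebridge Shipping BV → Larkspur Trust → Bluewater Pharma AG (R2): 15% × 27% × 18% × 52% = 0.37908% of Cobalt Partners LP.
Direct interest in Cobalt Partners LP: 4%.
Aggregating (R1): 6.79098% + 0.37908% + 4% = 11.17006%.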